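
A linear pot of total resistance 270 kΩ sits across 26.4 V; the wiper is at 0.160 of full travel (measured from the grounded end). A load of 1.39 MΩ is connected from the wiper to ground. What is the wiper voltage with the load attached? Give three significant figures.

The wiper splits the pot into (1−α)R = 226.8 kΩ above and αR = 43.20 kΩ below.
Lower section ‖ load = 41.90 kΩ.
V_wiper = 26.4 × 41.90/(226.8 + 41.90) = 4.12 V.

V ≈ 4.12 V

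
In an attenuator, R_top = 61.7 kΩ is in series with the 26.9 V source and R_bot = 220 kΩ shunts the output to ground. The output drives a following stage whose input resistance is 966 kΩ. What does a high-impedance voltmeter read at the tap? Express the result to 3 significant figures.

V_out ≈ 20.0 V

The load sits in parallel with R_bot: R_bot‖R_L = (220 × 966) / (220 + 966) = 179.2 kΩ.
V_out = 26.9 × 179.2 / (61.7 + 179.2) = 26.9 × 179.2/240.9 = 20.0 V.
(Unloaded it would have been 21.0 V.)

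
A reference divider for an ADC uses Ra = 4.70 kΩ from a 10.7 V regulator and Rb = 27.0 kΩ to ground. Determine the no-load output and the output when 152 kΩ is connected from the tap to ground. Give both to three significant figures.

Unloaded: 9.11 V; loaded: 8.88 V

Open-circuit: V = 10.7 × 27.0/(4.70 + 27.0) = 9.11 V.
With the load, Rb becomes Rb‖R_L = 22.93 kΩ, so V = 10.7 × 22.93/27.63 = 8.88 V.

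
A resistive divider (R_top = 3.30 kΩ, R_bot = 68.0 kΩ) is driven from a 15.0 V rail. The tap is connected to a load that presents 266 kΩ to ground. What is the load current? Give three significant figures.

R_bot‖R_L = 54.16 kΩ; V_out = 15.0 × 54.16/57.46 = 14.14 V.
I_L = V_out / R_L = 14.14 / 266 kΩ = 0.0532 mA.

I_L ≈ 0.0532 mA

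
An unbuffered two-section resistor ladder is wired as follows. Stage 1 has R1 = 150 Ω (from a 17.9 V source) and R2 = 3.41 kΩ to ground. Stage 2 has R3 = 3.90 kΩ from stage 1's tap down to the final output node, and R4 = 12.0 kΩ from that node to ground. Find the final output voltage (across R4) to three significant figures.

V_out ≈ 12.8 V

Stage 2 presents R3+R4 = 15900 Ω as a load on stage 1's tap.
Stage 1's lower leg becomes R2‖(R3+R4) = 2808 Ω, so V_mid = 17.9 × 2808/2958 = 16.99 V.
Stage 2 is itself unloaded: V_out = V_mid × R4/(R3+R4) = 16.99 × 12000/15900 = 12.8 V.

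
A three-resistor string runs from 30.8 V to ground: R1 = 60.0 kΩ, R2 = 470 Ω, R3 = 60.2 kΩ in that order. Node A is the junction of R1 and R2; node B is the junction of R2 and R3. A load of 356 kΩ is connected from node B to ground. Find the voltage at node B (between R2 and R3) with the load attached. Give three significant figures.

At node B, R3 is in parallel with the load: R3‖R_L = 51490 Ω.
Below node A the resistance is R2 + (R3‖R_L) = 51960 Ω, so V_A = 30.8 × 51960/112000 = 14.29 V.
Then V_B = V_A × (R3‖R_L)/(R2 + R3‖R_L) = 14.29 × 51490/51960 = 14.2 V.

V ≈ 14.2 V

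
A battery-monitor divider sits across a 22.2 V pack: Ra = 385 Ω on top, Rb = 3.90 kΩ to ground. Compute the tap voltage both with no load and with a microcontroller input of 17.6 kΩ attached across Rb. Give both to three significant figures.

Unloaded: 20.2 V; loaded: 19.8 V

Open-circuit: V = 22.2 × 3900/(385 + 3900) = 20.2 V.
With the load, Rb becomes Rb‖R_L = 3193 Ω, so V = 22.2 × 3193/3578 = 19.8 V.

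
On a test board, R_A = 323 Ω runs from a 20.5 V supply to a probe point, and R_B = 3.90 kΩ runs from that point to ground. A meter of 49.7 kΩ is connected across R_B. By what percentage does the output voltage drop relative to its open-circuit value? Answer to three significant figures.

0.597 %

The divider's output (Thévenin) resistance is R_A‖R_B = 298.3 Ω.
Fractional drop under load = R_th/(R_th + R_L) = 298.3 / (298.3 + 49700) = 0.005966.
So the output falls by 0.597 %.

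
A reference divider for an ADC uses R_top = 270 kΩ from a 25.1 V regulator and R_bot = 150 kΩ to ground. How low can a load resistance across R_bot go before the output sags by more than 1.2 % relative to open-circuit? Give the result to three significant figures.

Output resistance R_th = R_top‖R_bot = (270 × 150)/420.0 = 96.43 kΩ.
The fractional drop is R_th/(R_th + R_L); requiring this ≤ 0.0120 gives R_L ≥ R_th(1/0.0120 − 1) = 96.43 × 82.33 = 7.94 MΩ.

R_L(min) ≈ 7.94 MΩ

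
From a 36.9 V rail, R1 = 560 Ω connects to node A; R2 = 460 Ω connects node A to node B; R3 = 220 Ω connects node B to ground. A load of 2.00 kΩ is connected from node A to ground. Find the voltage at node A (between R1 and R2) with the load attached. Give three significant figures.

Below node A the series string R2+R3 = 680.0 Ω sits in parallel with the 2000 Ω load: 507.5 Ω.
V_A = 36.9 × 507.5/(560 + 507.5) = 17.5 V.

V ≈ 17.5 V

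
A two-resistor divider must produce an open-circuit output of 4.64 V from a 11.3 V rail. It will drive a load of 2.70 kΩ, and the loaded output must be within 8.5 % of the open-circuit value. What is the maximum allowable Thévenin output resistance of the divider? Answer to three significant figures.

R_th ≤ 251 Ω

Loading drop = R_th/(R_th + R_L) ≤ 0.0850, so R_th ≤ R_L · ε/(1−ε) = 2.70 kΩ × 0.0850/0.9150 = 251 Ω.
(Any R1, R2 with R2/(R1+R2) = 0.411 and R1‖R2 ≤ 251 Ω will meet the spec.)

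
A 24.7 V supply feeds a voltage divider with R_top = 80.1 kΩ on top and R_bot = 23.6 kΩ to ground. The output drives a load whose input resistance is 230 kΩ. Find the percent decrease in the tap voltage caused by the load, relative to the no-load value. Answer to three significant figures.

The divider's output (Thévenin) resistance is R_top‖R_bot = 18.23 kΩ.
Fractional drop under load = R_th/(R_th + R_L) = 18.23 / (18.23 + 230) = 0.07344.
So the output falls by 7.34 %.

7.34 %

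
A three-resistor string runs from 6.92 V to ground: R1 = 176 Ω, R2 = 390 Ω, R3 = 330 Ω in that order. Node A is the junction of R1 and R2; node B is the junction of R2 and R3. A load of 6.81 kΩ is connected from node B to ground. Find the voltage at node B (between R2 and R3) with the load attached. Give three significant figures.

At node B, R3 is in parallel with the load: R3‖R_L = 314.7 Ω.
Below node A the resistance is R2 + (R3‖R_L) = 704.7 Ω, so V_A = 6.92 × 704.7/880.7 = 5.537 V.
Then V_B = V_A × (R3‖R_L)/(R2 + R3‖R_L) = 5.537 × 314.7/704.7 = 2.47 V.

V ≈ 2.47 V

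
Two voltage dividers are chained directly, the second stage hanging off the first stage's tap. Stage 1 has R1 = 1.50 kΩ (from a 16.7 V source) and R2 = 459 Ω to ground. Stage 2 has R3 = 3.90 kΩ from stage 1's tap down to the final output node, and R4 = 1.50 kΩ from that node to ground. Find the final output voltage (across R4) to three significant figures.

V_out ≈ 1.02 V

Stage 2 presents R3+R4 = 5400 Ω as a load on stage 1's tap.
Stage 1's lower leg becomes R2‖(R3+R4) = 423.0 Ω, so V_mid = 16.7 × 423.0/1923 = 3.674 V.
Stage 2 is itself unloaded: V_out = V_mid × R4/(R3+R4) = 3.674 × 1500/5400 = 1.02 V.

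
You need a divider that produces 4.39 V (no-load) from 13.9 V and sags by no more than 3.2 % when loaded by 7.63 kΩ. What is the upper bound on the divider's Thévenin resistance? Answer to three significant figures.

R_th ≤ 252 Ω

Loading drop = R_th/(R_th + R_L) ≤ 0.0320, so R_th ≤ R_L · ε/(1−ε) = 7.63 kΩ × 0.0320/0.9680 = 252 Ω.
(Any R1, R2 with R2/(R1+R2) = 0.316 and R1‖R2 ≤ 252 Ω will meet the spec.)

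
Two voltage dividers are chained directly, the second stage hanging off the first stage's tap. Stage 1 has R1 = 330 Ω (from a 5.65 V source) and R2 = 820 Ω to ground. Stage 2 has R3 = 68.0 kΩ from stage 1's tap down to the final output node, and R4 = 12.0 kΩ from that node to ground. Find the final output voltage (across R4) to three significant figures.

V_out ≈ 0.603 V

Stage 2 presents R3+R4 = 80000 Ω as a load on stage 1's tap.
Stage 1's lower leg becomes R2‖(R3+R4) = 811.7 Ω, so V_mid = 5.65 × 811.7/1142 = 4.017 V.
Stage 2 is itself unloaded: V_out = V_mid × R4/(R3+R4) = 4.017 × 12000/80000 = 0.603 V.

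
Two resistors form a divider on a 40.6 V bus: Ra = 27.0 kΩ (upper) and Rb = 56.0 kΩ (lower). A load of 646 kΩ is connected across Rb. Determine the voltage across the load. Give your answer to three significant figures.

The load sits in parallel with Rb: Rb‖R_L = (56.0 × 646) / (56.0 + 646) = 51.53 kΩ.
V_out = 40.6 × 51.53 / (27.0 + 51.53) = 40.6 × 51.53/78.53 = 26.6 V.

V_out ≈ 26.6 V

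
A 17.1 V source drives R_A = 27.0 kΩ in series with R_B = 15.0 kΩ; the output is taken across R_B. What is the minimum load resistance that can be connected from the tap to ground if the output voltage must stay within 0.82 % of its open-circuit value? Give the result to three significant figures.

R_L(min) ≈ 1.17 MΩ

Output resistance R_th = R_A‖R_B = (27.0 × 15.0)/42.00 = 9.643 kΩ.
The fractional drop is R_th/(R_th + R_L); requiring this ≤ 0.00820 gives R_L ≥ R_th(1/0.00820 − 1) = 9.643 × 121.0 = 1.17 MΩ.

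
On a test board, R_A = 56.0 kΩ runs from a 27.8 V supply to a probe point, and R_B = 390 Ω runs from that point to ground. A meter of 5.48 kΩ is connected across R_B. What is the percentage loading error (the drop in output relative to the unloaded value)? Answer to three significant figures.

The divider's output (Thévenin) resistance is R_A‖R_B = 387.3 Ω.
Fractional drop under load = R_th/(R_th + R_L) = 387.3 / (387.3 + 5480) = 0.06601.
So the output falls by 6.60 %.

6.60 %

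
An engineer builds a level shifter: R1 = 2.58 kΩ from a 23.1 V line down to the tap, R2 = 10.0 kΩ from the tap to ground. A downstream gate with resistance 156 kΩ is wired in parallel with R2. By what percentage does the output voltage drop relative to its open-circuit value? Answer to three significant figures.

1.30 %

The divider's output (Thévenin) resistance is R1‖R2 = 2.051 kΩ.
Fractional drop under load = R_th/(R_th + R_L) = 2.051 / (2.051 + 156) = 0.01298.
So the output falls by 1.30 %.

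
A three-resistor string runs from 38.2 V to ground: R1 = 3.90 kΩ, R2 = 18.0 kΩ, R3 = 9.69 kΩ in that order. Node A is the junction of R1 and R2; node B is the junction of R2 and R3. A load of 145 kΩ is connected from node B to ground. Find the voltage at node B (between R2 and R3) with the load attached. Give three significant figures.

V ≈ 11.2 V

At node B, R3 is in parallel with the load: R3‖R_L = 9.083 kΩ.
Below node A the resistance is R2 + (R3‖R_L) = 27.08 kΩ, so V_A = 38.2 × 27.08/30.98 = 33.39 V.
Then V_B = V_A × (R3‖R_L)/(R2 + R3‖R_L) = 33.39 × 9.083/27.08 = 11.2 V.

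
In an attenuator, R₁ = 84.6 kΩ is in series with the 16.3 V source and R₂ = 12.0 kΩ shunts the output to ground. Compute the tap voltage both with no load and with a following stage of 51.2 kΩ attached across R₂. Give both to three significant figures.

Open-circuit: V = 16.3 × 12.0/(84.6 + 12.0) = 2.02 V.
With the load, R₂ becomes R₂‖R_L = 9.722 kΩ, so V = 16.3 × 9.722/94.32 = 1.68 V.

Unloaded: 2.02 V; loaded: 1.68 V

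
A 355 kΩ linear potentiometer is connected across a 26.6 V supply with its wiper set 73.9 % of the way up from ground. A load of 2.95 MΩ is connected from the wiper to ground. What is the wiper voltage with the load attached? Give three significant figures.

V ≈ 19.2 V

The wiper splits the pot into (1−α)R = 92.66 kΩ above and αR = 262.3 kΩ below.
Lower section ‖ load = 240.9 kΩ.
V_wiper = 26.6 × 240.9/(92.66 + 240.9) = 19.2 V.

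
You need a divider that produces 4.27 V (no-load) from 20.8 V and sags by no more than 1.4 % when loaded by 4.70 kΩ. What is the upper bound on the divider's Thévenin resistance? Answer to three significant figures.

R_th ≤ 66.7 Ω

Loading drop = R_th/(R_th + R_L) ≤ 0.0140, so R_th ≤ R_L · ε/(1−ε) = 4.70 kΩ × 0.0140/0.9860 = 66.7 Ω.
(Any R1, R2 with R2/(R1+R2) = 0.205 and R1‖R2 ≤ 66.7 Ω will meet the spec.)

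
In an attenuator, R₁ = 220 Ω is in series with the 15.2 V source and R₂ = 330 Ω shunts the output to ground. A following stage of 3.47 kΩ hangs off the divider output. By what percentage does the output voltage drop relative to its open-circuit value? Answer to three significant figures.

The divider's output (Thévenin) resistance is R₁‖R₂ = 132.0 Ω.
Fractional drop under load = R_th/(R_th + R_L) = 132.0 / (132.0 + 3470) = 0.03665.
So the output falls by 3.66 %.

3.66 %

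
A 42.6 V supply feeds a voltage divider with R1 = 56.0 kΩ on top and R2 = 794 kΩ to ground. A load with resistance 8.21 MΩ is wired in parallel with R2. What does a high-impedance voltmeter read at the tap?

V_out ≈ 39.5 V

The load sits in parallel with R2: R2‖R_L = (794 × 8210) / (794 + 8210) = 724.0 kΩ.
V_out = 42.6 × 724.0 / (56.0 + 724.0) = 42.6 × 724.0/780.0 = 39.5 V.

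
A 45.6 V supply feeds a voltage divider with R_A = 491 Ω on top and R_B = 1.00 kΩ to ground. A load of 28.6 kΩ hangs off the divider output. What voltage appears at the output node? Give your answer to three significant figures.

The load sits in parallel with R_B: R_B‖R_L = (1000 × 28600) / (1000 + 28600) = 966.2 Ω.
V_out = 45.6 × 966.2 / (491 + 966.2) = 45.6 × 966.2/1457 = 30.2 V.
(Unloaded it would have been 30.6 V.)

V_out ≈ 30.2 V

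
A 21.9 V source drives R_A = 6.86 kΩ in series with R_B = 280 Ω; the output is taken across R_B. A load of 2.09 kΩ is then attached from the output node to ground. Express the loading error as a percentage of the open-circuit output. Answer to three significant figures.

Unloaded V = 21.9 × 280/7140 = 0.85882 V.
Loaded: R_B‖R_L = 246.9 Ω, giving V = 21.9 × 246.9/7107 = 0.76088 V.
Drop = (0.85882 − 0.76088) / 0.85882 = 11.4 %.

11.4 %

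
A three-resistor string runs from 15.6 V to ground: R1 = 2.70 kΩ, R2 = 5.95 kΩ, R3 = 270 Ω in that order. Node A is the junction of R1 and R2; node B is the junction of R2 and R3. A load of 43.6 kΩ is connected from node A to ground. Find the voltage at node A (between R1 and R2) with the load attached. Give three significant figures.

Below node A the series string R2+R3 = 6220 Ω sits in parallel with the 43600 Ω load: 5443 Ω.
V_A = 15.6 × 5443/(2700 + 5443) = 10.4 V.

V ≈ 10.4 V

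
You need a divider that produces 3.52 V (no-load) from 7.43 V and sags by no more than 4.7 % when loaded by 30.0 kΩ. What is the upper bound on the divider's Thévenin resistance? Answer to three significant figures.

Loading drop = R_th/(R_th + R_L) ≤ 0.0470, so R_th ≤ R_L · ε/(1−ε) = 30.0 kΩ × 0.0470/0.9530 = 1.48 kΩ.

R_th ≤ 1.48 kΩ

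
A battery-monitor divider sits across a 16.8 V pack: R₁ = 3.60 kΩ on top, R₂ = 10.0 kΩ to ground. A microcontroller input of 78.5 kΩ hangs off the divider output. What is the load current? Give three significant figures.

R₂‖R_L = 8.870 kΩ; V_out = 16.8 × 8.870/12.47 = 11.95 V.
I_L = V_out / R_L = 11.95 / 78.5 kΩ = 0.152 mA.

I_L ≈ 0.152 mA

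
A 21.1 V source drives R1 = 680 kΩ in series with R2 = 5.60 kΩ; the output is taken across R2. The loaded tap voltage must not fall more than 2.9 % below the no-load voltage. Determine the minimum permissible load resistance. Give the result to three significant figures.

R_L(min) ≈ 186 kΩ

Output resistance R_th = R1‖R2 = (680 × 5.60)/685.6 = 5.554 kΩ.
The fractional drop is R_th/(R_th + R_L); requiring this ≤ 0.0290 gives R_L ≥ R_th(1/0.0290 − 1) = 5.554 × 33.48 = 186 kΩ.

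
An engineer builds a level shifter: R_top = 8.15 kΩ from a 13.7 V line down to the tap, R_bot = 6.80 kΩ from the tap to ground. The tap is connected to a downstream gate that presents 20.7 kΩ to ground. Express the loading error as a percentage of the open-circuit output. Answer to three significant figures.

15.2 %

The divider's output (Thévenin) resistance is R_top‖R_bot = 3.707 kΩ.
Fractional drop under load = R_th/(R_th + R_L) = 3.707 / (3.707 + 20.7) = 0.1519.
So the output falls by 15.2 %.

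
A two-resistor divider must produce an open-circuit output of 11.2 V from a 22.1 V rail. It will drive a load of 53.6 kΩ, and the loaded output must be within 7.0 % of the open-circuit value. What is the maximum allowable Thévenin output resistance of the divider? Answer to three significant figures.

R_th ≤ 4.03 kΩ

Loading drop = R_th/(R_th + R_L) ≤ 0.0700, so R_th ≤ R_L · ε/(1−ε) = 53.6 kΩ × 0.0700/0.9300 = 4.03 kΩ.
(Any R1, R2 with R2/(R1+R2) = 0.507 and R1‖R2 ≤ 4.03 kΩ will meet the spec.)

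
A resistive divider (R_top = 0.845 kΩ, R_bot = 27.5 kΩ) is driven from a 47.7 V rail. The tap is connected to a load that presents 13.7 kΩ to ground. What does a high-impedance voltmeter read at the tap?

The load sits in parallel with R_bot: R_bot‖R_L = (27500 × 13700) / (27500 + 13700) = 9144 Ω.
V_out = 47.7 × 9144 / (845 + 9144) = 47.7 × 9144/9989 = 43.7 V.

V_out ≈ 43.7 V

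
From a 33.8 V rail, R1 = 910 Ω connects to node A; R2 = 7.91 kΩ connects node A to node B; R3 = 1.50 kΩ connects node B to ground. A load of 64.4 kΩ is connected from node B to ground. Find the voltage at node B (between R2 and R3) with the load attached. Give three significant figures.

V ≈ 4.82 V

At node B, R3 is in parallel with the load: R3‖R_L = 1466 Ω.
Below node A the resistance is R2 + (R3‖R_L) = 9376 Ω, so V_A = 33.8 × 9376/10290 = 30.81 V.
Then V_B = V_A × (R3‖R_L)/(R2 + R3‖R_L) = 30.81 × 1466/9376 = 4.82 V.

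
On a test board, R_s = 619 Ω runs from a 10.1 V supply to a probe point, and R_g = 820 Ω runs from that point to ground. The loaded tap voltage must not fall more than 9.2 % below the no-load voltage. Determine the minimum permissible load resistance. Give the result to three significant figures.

Output resistance R_th = R_s‖R_g = (619 × 820)/1439 = 352.7 Ω.
The fractional drop is R_th/(R_th + R_L); requiring this ≤ 0.0920 gives R_L ≥ R_th(1/0.0920 − 1) = 352.7 × 9.870 = 3.48 kΩ.

R_L(min) ≈ 3.48 kΩ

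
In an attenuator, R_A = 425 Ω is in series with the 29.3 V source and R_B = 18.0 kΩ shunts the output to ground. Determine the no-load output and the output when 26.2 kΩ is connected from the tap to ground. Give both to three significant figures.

Open-circuit: V = 29.3 × 18000/(425 + 18000) = 28.6 V.
With the load, R_B becomes R_B‖R_L = 10670 Ω, so V = 29.3 × 10670/11090 = 28.2 V.

Unloaded: 28.6 V; loaded: 28.2 V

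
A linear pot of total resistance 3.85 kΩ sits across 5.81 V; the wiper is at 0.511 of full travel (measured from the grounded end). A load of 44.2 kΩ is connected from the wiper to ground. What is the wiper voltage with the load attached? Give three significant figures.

V ≈ 2.91 V

The wiper splits the pot into (1−α)R = 1.883 kΩ above and αR = 1.967 kΩ below.
Lower section ‖ load = 1.884 kΩ.
V_wiper = 5.81 × 1.884/(1.883 + 1.884) = 2.91 V.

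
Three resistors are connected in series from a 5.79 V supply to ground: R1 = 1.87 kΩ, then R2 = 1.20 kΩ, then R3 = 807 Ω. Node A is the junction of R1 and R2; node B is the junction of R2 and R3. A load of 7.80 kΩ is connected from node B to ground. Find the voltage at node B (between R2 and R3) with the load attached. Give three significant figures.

V ≈ 1.11 V

At node B, R3 is in parallel with the load: R3‖R_L = 731.3 Ω.
Below node A the resistance is R2 + (R3‖R_L) = 1931 Ω, so V_A = 5.79 × 1931/3801 = 2.942 V.
Then V_B = V_A × (R3‖R_L)/(R2 + R3‖R_L) = 2.942 × 731.3/1931 = 1.11 V.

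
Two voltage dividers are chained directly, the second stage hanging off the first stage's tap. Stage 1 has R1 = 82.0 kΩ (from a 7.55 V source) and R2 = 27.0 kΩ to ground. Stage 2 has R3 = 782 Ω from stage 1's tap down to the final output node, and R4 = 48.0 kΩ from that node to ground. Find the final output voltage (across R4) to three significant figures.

Stage 2 presents R3+R4 = 48780 Ω as a load on stage 1's tap.
Stage 1's lower leg becomes R2‖(R3+R4) = 17380 Ω, so V_mid = 7.55 × 17380/99380 = 1.320 V.
Stage 2 is itself unloaded: V_out = V_mid × R4/(R3+R4) = 1.320 × 48000/48780 = 1.30 V.

V_out ≈ 1.30 V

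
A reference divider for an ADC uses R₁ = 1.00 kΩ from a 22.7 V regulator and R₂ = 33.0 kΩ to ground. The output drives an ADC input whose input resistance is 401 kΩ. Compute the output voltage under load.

V_out ≈ 22.0 V

The load sits in parallel with R₂: R₂‖R_L = (33.0 × 401) / (33.0 + 401) = 30.49 kΩ.
V_out = 22.7 × 30.49 / (1.00 + 30.49) = 22.7 × 30.49/31.49 = 22.0 V.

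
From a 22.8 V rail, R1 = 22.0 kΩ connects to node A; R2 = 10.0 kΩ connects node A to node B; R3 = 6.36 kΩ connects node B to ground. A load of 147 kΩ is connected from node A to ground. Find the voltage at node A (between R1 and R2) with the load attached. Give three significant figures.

Below node A the series string R2+R3 = 16.36 kΩ sits in parallel with the 147 kΩ load: 14.72 kΩ.
V_A = 22.8 × 14.72/(22.0 + 14.72) = 9.14 V.

V ≈ 9.14 V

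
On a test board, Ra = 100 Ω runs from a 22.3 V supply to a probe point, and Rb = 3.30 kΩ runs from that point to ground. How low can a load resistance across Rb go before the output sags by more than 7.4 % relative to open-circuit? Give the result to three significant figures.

R_L(min) ≈ 1.21 kΩ

Output resistance R_th = Ra‖Rb = (100 × 3300)/3400 = 97.06 Ω.
The fractional drop is R_th/(R_th + R_L); requiring this ≤ 0.0740 gives R_L ≥ R_th(1/0.0740 − 1) = 97.06 × 12.51 = 1.21 kΩ.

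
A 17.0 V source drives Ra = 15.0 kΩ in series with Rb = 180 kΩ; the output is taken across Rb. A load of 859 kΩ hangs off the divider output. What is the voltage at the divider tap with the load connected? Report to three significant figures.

V_out ≈ 15.4 V

The load sits in parallel with Rb: Rb‖R_L = (180 × 859) / (180 + 859) = 148.8 kΩ.
V_out = 17.0 × 148.8 / (15.0 + 148.8) = 17.0 × 148.8/163.8 = 15.4 V.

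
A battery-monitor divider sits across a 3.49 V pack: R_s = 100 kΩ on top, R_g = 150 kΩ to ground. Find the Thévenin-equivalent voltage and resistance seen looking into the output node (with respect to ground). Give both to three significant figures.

V_th is the open-circuit tap voltage: 3.49 × 150/(100 + 150) = 2.09 V.
With the supply zeroed, R_s and R_g appear in parallel from the tap: R_th = R_s‖R_g = (100 × 150)/250.0 = 60.0 kΩ.

V_th = 2.09 V, R_th = 60.0 kΩ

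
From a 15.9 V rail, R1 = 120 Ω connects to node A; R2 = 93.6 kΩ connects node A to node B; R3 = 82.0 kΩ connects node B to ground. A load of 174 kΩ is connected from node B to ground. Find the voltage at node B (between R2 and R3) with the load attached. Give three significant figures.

V ≈ 5.93 V

At node B, R3 is in parallel with the load: R3‖R_L = 55730 Ω.
Below node A the resistance is R2 + (R3‖R_L) = 149300 Ω, so V_A = 15.9 × 149300/149500 = 15.89 V.
Then V_B = V_A × (R3‖R_L)/(R2 + R3‖R_L) = 15.89 × 55730/149300 = 5.93 V.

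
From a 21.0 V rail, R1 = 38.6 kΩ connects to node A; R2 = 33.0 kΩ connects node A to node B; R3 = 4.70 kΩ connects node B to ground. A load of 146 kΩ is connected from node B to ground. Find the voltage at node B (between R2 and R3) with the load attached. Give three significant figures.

At node B, R3 is in parallel with the load: R3‖R_L = 4.553 kΩ.
Below node A the resistance is R2 + (R3‖R_L) = 37.55 kΩ, so V_A = 21.0 × 37.55/76.15 = 10.36 V.
Then V_B = V_A × (R3‖R_L)/(R2 + R3‖R_L) = 10.36 × 4.553/37.55 = 1.26 V.

V ≈ 1.26 V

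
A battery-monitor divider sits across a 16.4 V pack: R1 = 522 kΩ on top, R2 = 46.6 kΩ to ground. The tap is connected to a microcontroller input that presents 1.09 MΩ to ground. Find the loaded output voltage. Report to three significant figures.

V_out ≈ 1.29 V

The load sits in parallel with R2: R2‖R_L = (46.6 × 1090) / (46.6 + 1090) = 44.69 kΩ.
V_out = 16.4 × 44.69 / (522 + 44.69) = 16.4 × 44.69/566.7 = 1.29 V.
(Unloaded it would have been 1.34 V.)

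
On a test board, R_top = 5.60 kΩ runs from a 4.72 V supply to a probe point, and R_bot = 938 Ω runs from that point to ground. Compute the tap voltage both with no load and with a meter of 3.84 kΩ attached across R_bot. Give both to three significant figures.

Unloaded: 0.677 V; loaded: 0.560 V

Open-circuit: V = 4.72 × 938/(5600 + 938) = 0.677 V.
With the load, R_bot becomes R_bot‖R_L = 753.9 Ω, so V = 4.72 × 753.9/6354 = 0.560 V.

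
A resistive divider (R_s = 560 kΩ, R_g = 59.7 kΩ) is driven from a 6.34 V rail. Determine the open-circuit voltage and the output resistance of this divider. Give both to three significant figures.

V_th is the open-circuit tap voltage: 6.34 × 59.7/(560 + 59.7) = 0.611 V.
With the supply zeroed, R_s and R_g appear in parallel from the tap: R_th = R_s‖R_g = (560 × 59.7)/619.7 = 53.9 kΩ.

V_th = 0.611 V, R_th = 53.9 kΩ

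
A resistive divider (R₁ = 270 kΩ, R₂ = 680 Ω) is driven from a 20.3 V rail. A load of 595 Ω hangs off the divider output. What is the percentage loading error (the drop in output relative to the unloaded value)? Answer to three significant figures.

The divider's output (Thévenin) resistance is R₁‖R₂ = 678.3 Ω.
Fractional drop under load = R_th/(R_th + R_L) = 678.3 / (678.3 + 595) = 0.5327.
So the output falls by 53.3 %.

53.3 %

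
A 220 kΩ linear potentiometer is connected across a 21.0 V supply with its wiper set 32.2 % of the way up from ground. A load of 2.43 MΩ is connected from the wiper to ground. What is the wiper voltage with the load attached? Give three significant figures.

V ≈ 6.63 V

The wiper splits the pot into (1−α)R = 149.2 kΩ above and αR = 70.84 kΩ below.
Lower section ‖ load = 68.83 kΩ.
V_wiper = 21.0 × 68.83/(149.2 + 68.83) = 6.63 V.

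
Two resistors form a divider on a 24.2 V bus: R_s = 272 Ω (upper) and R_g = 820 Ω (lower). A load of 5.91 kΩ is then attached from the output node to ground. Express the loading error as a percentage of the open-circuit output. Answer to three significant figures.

3.34 %

The divider's output (Thévenin) resistance is R_s‖R_g = 204.2 Ω.
Fractional drop under load = R_th/(R_th + R_L) = 204.2 / (204.2 + 5910) = 0.03341.
So the output falls by 3.34 %.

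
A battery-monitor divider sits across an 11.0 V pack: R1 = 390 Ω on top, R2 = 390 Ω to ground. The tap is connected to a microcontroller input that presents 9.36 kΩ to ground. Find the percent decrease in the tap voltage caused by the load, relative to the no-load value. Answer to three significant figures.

2.04 %

The divider's output (Thévenin) resistance is R1‖R2 = 195.0 Ω.
Fractional drop under load = R_th/(R_th + R_L) = 195.0 / (195.0 + 9360) = 0.02041.
So the output falls by 2.04 %.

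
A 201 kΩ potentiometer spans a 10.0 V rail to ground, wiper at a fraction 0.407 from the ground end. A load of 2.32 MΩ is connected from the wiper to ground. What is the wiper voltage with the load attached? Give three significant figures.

The wiper splits the pot into (1−α)R = 119.2 kΩ above and αR = 81.81 kΩ below.
Lower section ‖ load = 79.02 kΩ.
V_wiper = 10.0 × 79.02/(119.2 + 79.02) = 3.99 V.

V ≈ 3.99 V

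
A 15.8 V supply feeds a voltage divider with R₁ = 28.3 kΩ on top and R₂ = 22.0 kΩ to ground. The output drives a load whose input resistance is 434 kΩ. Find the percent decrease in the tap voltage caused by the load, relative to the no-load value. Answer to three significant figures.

2.77 %

The divider's output (Thévenin) resistance is R₁‖R₂ = 12.38 kΩ.
Fractional drop under load = R_th/(R_th + R_L) = 12.38 / (12.38 + 434) = 0.02773.
So the output falls by 2.77 %.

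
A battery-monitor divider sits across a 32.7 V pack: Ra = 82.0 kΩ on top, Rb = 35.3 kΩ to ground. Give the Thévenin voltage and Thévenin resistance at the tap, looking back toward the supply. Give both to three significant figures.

V_th is the open-circuit tap voltage: 32.7 × 35.3/(82.0 + 35.3) = 9.84 V.
With the supply zeroed, Ra and Rb appear in parallel from the tap: R_th = Ra‖Rb = (82.0 × 35.3)/117.3 = 24.7 kΩ.

V_th = 9.84 V, R_th = 24.7 kΩ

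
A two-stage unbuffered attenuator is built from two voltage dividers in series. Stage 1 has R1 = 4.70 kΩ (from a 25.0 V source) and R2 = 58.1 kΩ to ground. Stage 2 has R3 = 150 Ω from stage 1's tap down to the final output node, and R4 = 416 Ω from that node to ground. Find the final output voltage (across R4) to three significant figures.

V_out ≈ 1.96 V

Stage 2 presents R3+R4 = 566.0 Ω as a load on stage 1's tap.
Stage 1's lower leg becomes R2‖(R3+R4) = 560.5 Ω, so V_mid = 25.0 × 560.5/5261 = 2.664 V.
Stage 2 is itself unloaded: V_out = V_mid × R4/(R3+R4) = 2.664 × 416/566.0 = 1.96 V.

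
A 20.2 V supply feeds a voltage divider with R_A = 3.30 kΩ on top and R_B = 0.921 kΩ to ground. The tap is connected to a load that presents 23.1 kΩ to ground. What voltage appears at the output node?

The load sits in parallel with R_B: R_B‖R_L = (921 × 23100) / (921 + 23100) = 885.7 Ω.
V_out = 20.2 × 885.7 / (3300 + 885.7) = 20.2 × 885.7/4186 = 4.27 V.

V_out ≈ 4.27 V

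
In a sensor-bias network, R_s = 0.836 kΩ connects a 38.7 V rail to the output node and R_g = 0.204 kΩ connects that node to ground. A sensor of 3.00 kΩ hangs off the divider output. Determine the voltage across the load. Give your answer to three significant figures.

V_out ≈ 7.20 V

The load sits in parallel with R_g: R_g‖R_L = (204 × 3000) / (204 + 3000) = 191.0 Ω.
V_out = 38.7 × 191.0 / (836 + 191.0) = 38.7 × 191.0/1027 = 7.20 V.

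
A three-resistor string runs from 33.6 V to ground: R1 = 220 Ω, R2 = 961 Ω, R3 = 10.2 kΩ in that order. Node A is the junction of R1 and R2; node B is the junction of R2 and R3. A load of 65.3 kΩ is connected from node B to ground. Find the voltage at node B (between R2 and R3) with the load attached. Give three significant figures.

V ≈ 29.6 V

At node B, R3 is in parallel with the load: R3‖R_L = 8822 Ω.
Below node A the resistance is R2 + (R3‖R_L) = 9783 Ω, so V_A = 33.6 × 9783/10000 = 32.86 V.
Then V_B = V_A × (R3‖R_L)/(R2 + R3‖R_L) = 32.86 × 8822/9783 = 29.6 V.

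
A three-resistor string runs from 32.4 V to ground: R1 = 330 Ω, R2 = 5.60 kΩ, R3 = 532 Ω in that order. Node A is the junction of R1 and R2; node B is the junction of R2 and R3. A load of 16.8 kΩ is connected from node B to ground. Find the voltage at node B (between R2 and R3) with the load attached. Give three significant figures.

V ≈ 2.59 V

At node B, R3 is in parallel with the load: R3‖R_L = 515.7 Ω.
Below node A the resistance is R2 + (R3‖R_L) = 6116 Ω, so V_A = 32.4 × 6116/6446 = 30.74 V.
Then V_B = V_A × (R3‖R_L)/(R2 + R3‖R_L) = 30.74 × 515.7/6116 = 2.59 V.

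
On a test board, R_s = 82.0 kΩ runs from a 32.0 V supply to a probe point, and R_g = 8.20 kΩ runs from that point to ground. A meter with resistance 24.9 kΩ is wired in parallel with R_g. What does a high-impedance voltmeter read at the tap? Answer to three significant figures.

The load sits in parallel with R_g: R_g‖R_L = (8.20 × 24.9) / (8.20 + 24.9) = 6.169 kΩ.
V_out = 32.0 × 6.169 / (82.0 + 6.169) = 32.0 × 6.169/88.17 = 2.24 V.

V_out ≈ 2.24 V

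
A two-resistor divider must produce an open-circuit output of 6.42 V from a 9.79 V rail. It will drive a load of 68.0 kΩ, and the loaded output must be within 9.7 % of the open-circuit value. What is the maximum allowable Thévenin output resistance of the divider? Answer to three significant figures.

Loading drop = R_th/(R_th + R_L) ≤ 0.0970, so R_th ≤ R_L · ε/(1−ε) = 68.0 kΩ × 0.0970/0.9030 = 7.30 kΩ.

R_th ≤ 7.30 kΩ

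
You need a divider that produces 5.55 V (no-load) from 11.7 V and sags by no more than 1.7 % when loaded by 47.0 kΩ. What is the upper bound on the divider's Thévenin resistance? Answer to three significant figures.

Loading drop = R_th/(R_th + R_L) ≤ 0.0170, so R_th ≤ R_L · ε/(1−ε) = 47.0 kΩ × 0.0170/0.9830 = 813 Ω.
(Any R1, R2 with R2/(R1+R2) = 0.474 and R1‖R2 ≤ 813 Ω will meet the spec.)

R_th ≤ 813 Ω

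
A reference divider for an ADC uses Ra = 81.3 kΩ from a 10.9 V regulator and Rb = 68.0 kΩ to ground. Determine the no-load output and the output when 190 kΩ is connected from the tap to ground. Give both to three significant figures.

Open-circuit: V = 10.9 × 68.0/(81.3 + 68.0) = 4.96 V.
With the load, Rb becomes Rb‖R_L = 50.08 kΩ, so V = 10.9 × 50.08/131.4 = 4.15 V.

Unloaded: 4.96 V; loaded: 4.15 V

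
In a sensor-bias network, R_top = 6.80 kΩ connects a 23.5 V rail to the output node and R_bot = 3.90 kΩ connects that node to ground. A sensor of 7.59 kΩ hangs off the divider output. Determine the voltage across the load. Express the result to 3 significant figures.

The load sits in parallel with R_bot: R_bot‖R_L = (3.90 × 7.59) / (3.90 + 7.59) = 2.576 kΩ.
V_out = 23.5 × 2.576 / (6.80 + 2.576) = 23.5 × 2.576/9.376 = 6.46 V.

V_out ≈ 6.46 V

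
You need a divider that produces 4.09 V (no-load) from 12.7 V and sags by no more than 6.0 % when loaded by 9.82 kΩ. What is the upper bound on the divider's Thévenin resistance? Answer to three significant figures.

Loading drop = R_th/(R_th + R_L) ≤ 0.0600, so R_th ≤ R_L · ε/(1−ε) = 9.82 kΩ × 0.0600/0.9400 = 627 Ω.

R_th ≤ 627 Ω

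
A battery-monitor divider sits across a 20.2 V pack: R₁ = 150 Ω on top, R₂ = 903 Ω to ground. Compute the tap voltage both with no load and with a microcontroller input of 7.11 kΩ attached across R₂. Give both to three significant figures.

Open-circuit: V = 20.2 × 903/(150 + 903) = 17.3 V.
With the load, R₂ becomes R₂‖R_L = 801.2 Ω, so V = 20.2 × 801.2/951.2 = 17.0 V.

Unloaded: 17.3 V; loaded: 17.0 V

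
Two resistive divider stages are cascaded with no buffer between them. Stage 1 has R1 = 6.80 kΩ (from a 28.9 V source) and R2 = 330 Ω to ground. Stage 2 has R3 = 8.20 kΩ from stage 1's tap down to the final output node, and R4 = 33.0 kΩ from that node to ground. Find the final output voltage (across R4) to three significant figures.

V_out ≈ 1.06 V

Stage 2 presents R3+R4 = 41200 Ω as a load on stage 1's tap.
Stage 1's lower leg becomes R2‖(R3+R4) = 327.4 Ω, so V_mid = 28.9 × 327.4/7127 = 1.327 V.
Stage 2 is itself unloaded: V_out = V_mid × R4/(R3+R4) = 1.327 × 33000/41200 = 1.06 V.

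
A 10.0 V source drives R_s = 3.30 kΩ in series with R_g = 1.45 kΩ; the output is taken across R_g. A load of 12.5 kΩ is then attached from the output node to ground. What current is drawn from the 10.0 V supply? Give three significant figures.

I ≈ 2.17 mA

R_g‖R_L = 1.299 kΩ, so the source sees R_s + R_g‖R_L = 4.599 kΩ.
I = 10.0 V / 4.599 kΩ = 2.17 mA.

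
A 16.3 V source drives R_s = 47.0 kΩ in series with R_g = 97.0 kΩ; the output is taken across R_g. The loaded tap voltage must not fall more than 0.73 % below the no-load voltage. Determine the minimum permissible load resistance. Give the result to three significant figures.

R_L(min) ≈ 4.31 MΩ

Output resistance R_th = R_s‖R_g = (47.0 × 97.0)/144.0 = 31.66 kΩ.
The fractional drop is R_th/(R_th + R_L); requiring this ≤ 0.00730 gives R_L ≥ R_th(1/0.00730 − 1) = 31.66 × 136.0 = 4.31 MΩ.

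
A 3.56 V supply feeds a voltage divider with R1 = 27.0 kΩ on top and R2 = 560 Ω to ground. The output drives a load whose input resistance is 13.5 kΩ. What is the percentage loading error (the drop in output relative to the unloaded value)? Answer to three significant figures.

3.91 %

The divider's output (Thévenin) resistance is R1‖R2 = 548.6 Ω.
Fractional drop under load = R_th/(R_th + R_L) = 548.6 / (548.6 + 13500) = 0.03905.
So the output falls by 3.91 %.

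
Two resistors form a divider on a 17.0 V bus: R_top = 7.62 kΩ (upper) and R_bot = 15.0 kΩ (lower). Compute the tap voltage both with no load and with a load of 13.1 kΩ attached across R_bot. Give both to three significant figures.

Unloaded: 11.3 V; loaded: 8.14 V

Open-circuit: V = 17.0 × 15.0/(7.62 + 15.0) = 11.3 V.
With the load, R_bot becomes R_bot‖R_L = 6.993 kΩ, so V = 17.0 × 6.993/14.61 = 8.14 V.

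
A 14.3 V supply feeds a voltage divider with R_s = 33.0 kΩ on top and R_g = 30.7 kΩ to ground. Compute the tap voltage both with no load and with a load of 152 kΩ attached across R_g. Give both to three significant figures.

Open-circuit: V = 14.3 × 30.7/(33.0 + 30.7) = 6.89 V.
With the load, R_g becomes R_g‖R_L = 25.54 kΩ, so V = 14.3 × 25.54/58.54 = 6.24 V.

Unloaded: 6.89 V; loaded: 6.24 V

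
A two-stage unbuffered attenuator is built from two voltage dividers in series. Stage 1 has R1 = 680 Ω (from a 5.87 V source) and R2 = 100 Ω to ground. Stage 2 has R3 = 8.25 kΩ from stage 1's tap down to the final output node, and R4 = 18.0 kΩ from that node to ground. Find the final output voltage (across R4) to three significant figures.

Stage 2 presents R3+R4 = 26250 Ω as a load on stage 1's tap.
Stage 1's lower leg becomes R2‖(R3+R4) = 99.62 Ω, so V_mid = 5.87 × 99.62/779.6 = 0.7501 V.
Stage 2 is itself unloaded: V_out = V_mid × R4/(R3+R4) = 0.7501 × 18000/26250 = 0.514 V.

V_out ≈ 0.514 V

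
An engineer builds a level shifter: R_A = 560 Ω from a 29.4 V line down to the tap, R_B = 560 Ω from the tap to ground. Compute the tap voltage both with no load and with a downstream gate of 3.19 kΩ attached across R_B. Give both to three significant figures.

Open-circuit: V = 29.4 × 560/(560 + 560) = 14.7 V.
With the load, R_B becomes R_B‖R_L = 476.4 Ω, so V = 29.4 × 476.4/1036 = 13.5 V.

Unloaded: 14.7 V; loaded: 13.5 V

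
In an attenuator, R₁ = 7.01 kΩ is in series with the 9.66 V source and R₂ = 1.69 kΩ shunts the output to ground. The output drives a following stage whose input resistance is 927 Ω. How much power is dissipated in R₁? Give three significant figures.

Total resistance from the source is R₁ + (R₂‖R_L) = 7609 Ω, so I = 9.66/7609 Ω = 1.270 mA.
P = I²·R₁ = (1.270 mA)² × 7.01 kΩ = 11.3 mW.

P ≈ 11.3 mW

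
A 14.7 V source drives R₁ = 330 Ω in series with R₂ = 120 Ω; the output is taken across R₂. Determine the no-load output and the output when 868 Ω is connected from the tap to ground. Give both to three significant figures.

Open-circuit: V = 14.7 × 120/(330 + 120) = 3.92 V.
With the load, R₂ becomes R₂‖R_L = 105.4 Ω, so V = 14.7 × 105.4/435.4 = 3.56 V.

Unloaded: 3.92 V; loaded: 3.56 V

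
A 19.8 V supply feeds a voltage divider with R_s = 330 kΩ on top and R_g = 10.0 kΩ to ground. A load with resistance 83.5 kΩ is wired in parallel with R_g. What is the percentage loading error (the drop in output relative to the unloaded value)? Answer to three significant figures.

The divider's output (Thévenin) resistance is R_s‖R_g = 9.706 kΩ.
Fractional drop under load = R_th/(R_th + R_L) = 9.706 / (9.706 + 83.5) = 0.1041.
So the output falls by 10.4 %.

10.4 %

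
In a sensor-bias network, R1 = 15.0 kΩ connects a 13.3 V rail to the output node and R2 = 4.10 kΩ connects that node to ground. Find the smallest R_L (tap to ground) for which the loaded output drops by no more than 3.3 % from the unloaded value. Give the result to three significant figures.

R_L(min) ≈ 94.4 kΩ

Output resistance R_th = R1‖R2 = (15.0 × 4.10)/19.10 = 3.220 kΩ.
The fractional drop is R_th/(R_th + R_L); requiring this ≤ 0.0330 gives R_L ≥ R_th(1/0.0330 − 1) = 3.220 × 29.30 = 94.4 kΩ.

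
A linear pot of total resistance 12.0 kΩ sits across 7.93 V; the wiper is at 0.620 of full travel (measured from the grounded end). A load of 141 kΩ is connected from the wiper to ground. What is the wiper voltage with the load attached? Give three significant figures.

V ≈ 4.82 V

The wiper splits the pot into (1−α)R = 4.560 kΩ above and αR = 7.440 kΩ below.
Lower section ‖ load = 7.067 kΩ.
V_wiper = 7.93 × 7.067/(4.560 + 7.067) = 4.82 V.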